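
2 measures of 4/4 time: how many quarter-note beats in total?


Time signature 4/4: the bottom number 4 means the quarter note gets one count
The top number 4 means 4 quarter-note beats per measure
Total = 4 × 2 measures
= 8 quarter-note beats


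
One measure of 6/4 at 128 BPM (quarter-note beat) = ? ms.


Quarter-note beat duration = 60000 / 128 ms
Beats per measure (6/4) = 6
One measure = 6 × 60000 / 128 = 360000 / 128 ms
= 2812.5 ms


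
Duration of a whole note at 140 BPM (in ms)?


Working:
One quarter-note beat = 60000 / BPM = 60000 / 140 ms
Whole note = 4 × quarter note
Duration = 4 × 60000 / 140 = 240000 / 140
= 1714.3 ms


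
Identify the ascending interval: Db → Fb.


Let's work it out.
Letter names: D → F spans 3 letter names → a 3rd
Semitones: Db → Fb = 3 half-steps
A 3rd of 3 semitones is a minor 3rd
= minor 3rd


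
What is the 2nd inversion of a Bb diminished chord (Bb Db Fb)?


Step by step:
Root position: Bb Db Fb
2nd inversion: move root and 3rd up an octave
Bass note: Fb
Notes (bottom to top) = Fb Bb Db


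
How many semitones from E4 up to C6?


Reasoning:
Absolute semitone position = octave×12 + chromatic position
E4: 4×12 + 4 = 52
C6: 6×12 + 0 = 72
Difference = 72 - 52 = 20
= 20 semitones


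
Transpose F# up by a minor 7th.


Solution.
minor 7th: 7 letter names, 10 semitones
Letter: F + 6 → E
Pitch: F# + 10 semitones, spelled as an E → E
= E


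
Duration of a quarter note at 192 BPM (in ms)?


One quarter-note beat = 60000 / BPM = 60000 / 192 ms
Duration = 60000 / 192
= 312.5 ms


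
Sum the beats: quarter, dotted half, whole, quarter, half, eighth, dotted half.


Step by step:
Beat values:
  quarter = 1 beat
  dotted half = 3 beats
  whole = 4 beats
  quarter = 1 beat
  half = 2 beats
  eighth = 0.5 beats
  dotted half = 3 beats
Sum = 1 + 3 + 4 + 1 + 2 + 0.5 + 3
= 14.5 beats


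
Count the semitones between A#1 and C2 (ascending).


Absolute semitone position = octave×12 + chromatic position
A#1: 1×12 + 10 = 22
C2: 2×12 + 0 = 24
Difference = 24 - 22 = 2
= 2 semitones


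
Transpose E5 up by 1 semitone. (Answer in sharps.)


Solution.
E5: chromatic position 4 in octave 5 → absolute = 5×12 + 4 = 64
Transpose up 1: 64 + 1 = 65
65 = 5×12 + 5 → F in octave 5
Result = F5


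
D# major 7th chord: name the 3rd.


Solution.
Major 7th chord = root + major 3rd + perfect 5th + major 7th
Seventh chords stack in thirds, so the letter names are D-F-A-C
Root: D#
Major 3rd above D#: F##
Perfect 5th above D#: A#
Major 7th above D#: C##
The 3rd = F##


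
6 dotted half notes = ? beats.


Working:
Base half note = 2 beats
Dot 1 adds half the previous value: +1
One dotted half = 2 + 1 = 3
6 of them = 6 × 3 = 18
= 18 beats


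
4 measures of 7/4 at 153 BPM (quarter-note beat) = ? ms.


Working:
Quarter-note beat duration = 60000 / 153 ms
Beats per measure (7/4) = 7
One measure = 7 × 60000 / 153 = 420000 / 153 ms
4 measures = 4 × 420000 / 153 = 1680000 / 153
= 10980.4 ms


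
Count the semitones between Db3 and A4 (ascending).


Working:
Absolute semitone position = octave×12 + chromatic position
Db3: 3×12 + 1 = 37
A4: 4×12 + 9 = 57
Difference = 57 - 37 = 20
= 20 semitones


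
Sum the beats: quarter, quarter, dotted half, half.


Working:
Beat values:
  quarter = 1 beat
  quarter = 1 beat
  dotted half = 3 beats
  half = 2 beats
Sum = 1 + 1 + 3 + 2
= 7 beats


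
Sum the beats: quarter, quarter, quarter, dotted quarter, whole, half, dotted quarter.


Working:
Beat values:
  quarter = 1 beat
  quarter = 1 beat
  quarter = 1 beat
  dotted quarter = 1.5 beats
  whole = 4 beats
  half = 2 beats
  dotted quarter = 1.5 beats
Sum = 1 + 1 + 1 + 1.5 + 4 + 2 + 1.5
= 12 beats


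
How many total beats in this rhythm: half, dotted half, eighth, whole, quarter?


Solution.
Beat values:
  half = 2 beats
  dotted half = 3 beats
  eighth = 0.5 beats
  whole = 4 beats
  quarter = 1 beat
Sum = 2 + 3 + 0.5 + 4 + 1
= 10.5 beats


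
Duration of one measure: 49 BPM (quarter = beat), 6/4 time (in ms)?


Step by step:
Quarter-note beat duration = 60000 / 49 ms
Beats per measure (6/4) = 6
One measure = 6 × 60000 / 49 = 360000 / 49 ms
= 7346.9 ms


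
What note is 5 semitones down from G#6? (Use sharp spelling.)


Reasoning:
G#6: chromatic position 8 in octave 6 → absolute = 6×12 + 8 = 80
Transpose down 5: 80 - 5 = 75
75 = 6×12 + 3 → D# in octave 6
Result = D#6


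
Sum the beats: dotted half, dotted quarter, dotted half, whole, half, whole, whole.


Reasoning:
Beat values:
  dotted half = 3 beats
  dotted quarter = 1.5 beats
  dotted half = 3 beats
  whole = 4 beats
  half = 2 beats
  whole = 4 beats
  whole = 4 beats
Sum = 3 + 1.5 + 3 + 4 + 2 + 4 + 4
= 21.5 beats


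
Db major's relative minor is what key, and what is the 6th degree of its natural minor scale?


Step by step:
The relative minor shares the major's key signature and starts on its 6th degree
6th degree = a major 6th above the tonic; a major 6th above Db is Bb
→ relative minor of Db major is Bb minor
Bb natural minor scale: Bb C Db Eb F Gb Ab
= Bb minor; 6th degree = Gb


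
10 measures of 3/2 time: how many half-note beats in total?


Solution.
Time signature 3/2: the bottom number 2 means the half note gets one count
The top number 3 means 3 half-note beats per measure
Total = 3 × 10 measures
= 30 half-note beats


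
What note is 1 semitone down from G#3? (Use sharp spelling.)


Reasoning:
G#3: chromatic position 8 in octave 3 → absolute = 3×12 + 8 = 44
Transpose down 1: 44 - 1 = 43
43 = 3×12 + 7 → G in octave 3
Result = G3


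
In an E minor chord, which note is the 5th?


Minor triad = root + minor 3rd (3 semitones) + perfect 5th (7 semitones)
A triad on E stacks thirds, so the chord tones use letter names E-G-B
Root: E
Minor 3rd above E: G
Perfect 5th above E: B
The 5th = B


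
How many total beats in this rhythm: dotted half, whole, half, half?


Solution.
Beat values:
  dotted half = 3 beats
  whole = 4 beats
  half = 2 beats
  half = 2 beats
Sum = 3 + 4 + 2 + 2
= 11 beats


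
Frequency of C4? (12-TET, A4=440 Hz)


Step by step:
f = 440 × 2^(n/12) where n = semitones from A4
C4: -9 semitones from A4
f = 440 × 2^(-9/12)
f = 261.63 Hz


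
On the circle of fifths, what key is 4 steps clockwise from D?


Solution.
Each clockwise step on the circle of fifths moves up a perfect 5th
From D: D → A → E → B → F#/Gb
= F#/Gb


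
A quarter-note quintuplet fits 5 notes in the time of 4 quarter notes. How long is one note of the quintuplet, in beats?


Working:
Quintuplet: 5 notes occupy the space of 4 quarter notes
Space = 4 × 1 = 4 beats
Each quintuplet note = 4 / 5 = 4/5 beats
= 4/5 beats


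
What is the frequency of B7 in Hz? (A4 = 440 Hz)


Solution.
f = 440 × 2^(n/12) where n = semitones from A4
B7: 38 semitones from A4
f = 440 × 2^(38/12)
f = 3951.07 Hz


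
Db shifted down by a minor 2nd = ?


minor 2nd: 2 letter names, 1 semitones
Letter: D - 1 → C
Pitch: Db - 1 semitones, spelled as a C → C
= C


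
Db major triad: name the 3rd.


Step by step:
Major triad = root + major 3rd (4 semitones) + perfect 5th (7 semitones)
A triad on Db stacks thirds, so the chord tones use letter names D-F-A
Root: Db
Major 3rd above Db: F
Perfect 5th above Db: Ab
The 3rd = F


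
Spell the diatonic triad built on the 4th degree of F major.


Reasoning:
F major scale: F G A Bb C D E
Diatonic triad on degree 4 stacks scale notes 4, 6, 1: Bb D F
Bb→D = 4 semitones; Bb→F = 7 semitones → major triad
= Bb D F (major)


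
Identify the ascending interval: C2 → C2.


Step by step:
Letter names: C → C spans 1 letter name → a unison
Semitones: C2 → C2 = 0 half-steps
A unison of 0 semitones is a perfect unison
= perfect unison


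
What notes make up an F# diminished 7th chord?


Diminished 7th chord = root + minor 3rd + diminished 5th + diminished 7th
Seventh chords stack in thirds, so the letter names are F-A-C-E
Root: F#
Minor 3rd above F#: A
Diminished 5th above F#: C
Diminished 7th above F#: Eb
Chord = F# A C Eb


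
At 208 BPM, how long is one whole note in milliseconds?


One quarter-note beat = 60000 / BPM = 60000 / 208 ms
Whole note = 4 × quarter note
Duration = 4 × 60000 / 208 = 240000 / 208
= 1153.8 ms


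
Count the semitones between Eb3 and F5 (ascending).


Solution.
Absolute semitone position = octave×12 + chromatic position
Eb3: 3×12 + 3 = 39
F5: 5×12 + 5 = 65
Difference = 65 - 39 = 26
= 26 semitones


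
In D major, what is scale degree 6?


Major scale pattern: W-W-H-W-W-W-H (2-2-1-2-2-2-1 semitones)
Starting from D:
  D + 2 semitones → E
  E + 2 semitones → F#
  F# + 1 semitone → G
  G + 2 semitones → A
  A + 2 semitones → B
  B + 2 semitones → C#
  C# + 1 semitone → D
Scale: D E F# G A B C#
Degree 6 = B


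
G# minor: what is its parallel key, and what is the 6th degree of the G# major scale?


Solution.
Parallel keys share the same tonic but differ in mode
G# minor → parallel is G# major
G# major scale: G# A# B# C# D# E# F##
= G# major; 6th degree = E#


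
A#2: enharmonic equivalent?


Enharmonic notes sound the same pitch but are spelled with different letter names
A# and Bb name the same pitch class
= Bb2


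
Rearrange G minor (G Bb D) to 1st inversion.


Root position: G Bb D
1st inversion: move root up an octave
Bass note: Bb
Notes (bottom to top) = Bb D G


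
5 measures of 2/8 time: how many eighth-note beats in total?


Time signature 2/8: the bottom number 8 means the eighth note gets one count
The top number 2 means 2 eighth-note beats per measure
Total = 2 × 5 measures
= 10 eighth-note beats


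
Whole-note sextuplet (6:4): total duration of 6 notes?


Working:
Sextuplet: 6 notes occupy the space of 4 whole notes
Space = 4 × 4 = 16 beats
Each sextuplet note = 16 / 6 = 8/3 beats
6 notes = 6 × 8/3 = 16
= 16 beats


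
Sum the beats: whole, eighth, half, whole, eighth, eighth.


Beat values:
  whole = 4 beats
  eighth = 0.5 beats
  half = 2 beats
  whole = 4 beats
  eighth = 0.5 beats
  eighth = 0.5 beats
Sum = 4 + 0.5 + 2 + 4 + 0.5 + 0.5
= 11.5 beats


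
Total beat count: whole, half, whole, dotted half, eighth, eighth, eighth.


Let's work it out.
Beat values:
  whole = 4 beats
  half = 2 beats
  whole = 4 beats
  dotted half = 3 beats
  eighth = 0.5 beats
  eighth = 0.5 beats
  eighth = 0.5 beats
Sum = 4 + 2 + 4 + 3 + 0.5 + 0.5 + 0.5
= 14.5 beats


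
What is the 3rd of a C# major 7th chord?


Solution.
Major 7th chord = root + major 3rd + perfect 5th + major 7th
Seventh chords stack in thirds, so the letter names are C-E-G-B
Root: C#
Major 3rd above C#: E#
Perfect 5th above C#: G#
Major 7th above C#: B#
The 3rd = E#


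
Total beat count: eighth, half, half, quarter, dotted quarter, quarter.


Reasoning:
Beat values:
  eighth = 0.5 beats
  half = 2 beats
  half = 2 beats
  quarter = 1 beat
  dotted quarter = 1.5 beats
  quarter = 1 beat
Sum = 0.5 + 2 + 2 + 1 + 1.5 + 1
= 8 beats


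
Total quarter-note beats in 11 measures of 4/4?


Solution.
Time signature 4/4: the bottom number 4 means the quarter note gets one count
The top number 4 means 4 quarter-note beats per measure
Total = 4 × 11 measures
= 44 quarter-note beats


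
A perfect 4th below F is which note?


Let's work it out.
A 4th spans 4 letter names, so from F we land on C
A perfect 4th = 5 semitones below F
Spell C at that pitch: C
= C


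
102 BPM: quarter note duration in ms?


Working:
One quarter-note beat = 60000 / BPM = 60000 / 102 ms
Duration = 60000 / 102
= 588.2 ms


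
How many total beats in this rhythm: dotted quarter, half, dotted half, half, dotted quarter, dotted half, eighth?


Let's work it out.
Beat values:
  dotted quarter = 1.5 beats
  half = 2 beats
  dotted half = 3 beats
  half = 2 beats
  dotted quarter = 1.5 beats
  dotted half = 3 beats
  eighth = 0.5 beats
Sum = 1.5 + 2 + 3 + 2 + 1.5 + 3 + 0.5
= 13.5 beats


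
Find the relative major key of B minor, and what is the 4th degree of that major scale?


Let's work it out.
The relative major shares the key signature and is a minor 3rd above the minor tonic
A minor 3rd above B is D
→ relative major of B minor is D major
D major scale: D E F# G A B C#
= D major; 4th degree = G


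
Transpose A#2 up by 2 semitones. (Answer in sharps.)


Let's work it out.
A#2: chromatic position 10 in octave 2 → absolute = 2×12 + 10 = 34
Transpose up 2: 34 + 2 = 36
36 = 3×12 + 0 → C in octave 3
Result = C3


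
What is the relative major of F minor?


The relative major shares the key signature and is a minor 3rd above the minor tonic
A minor 3rd above F is Ab
→ relative major of F minor is Ab major
= Ab major


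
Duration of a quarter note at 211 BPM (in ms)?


Working:
One quarter-note beat = 60000 / BPM = 60000 / 211 ms
Duration = 60000 / 211
= 284.4 ms


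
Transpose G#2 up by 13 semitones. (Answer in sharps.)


G#2: chromatic position 8 in octave 2 → absolute = 2×12 + 8 = 32
Transpose up 13: 32 + 13 = 45
45 = 3×12 + 9 → A in octave 3
Result = A3


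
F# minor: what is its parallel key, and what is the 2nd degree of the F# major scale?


Let's work it out.
Parallel keys share the same tonic but differ in mode
F# minor → parallel is F# major
F# major scale: F# G# A# B C# D# E#
= F# major; 2nd degree = G#


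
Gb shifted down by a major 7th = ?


Solution.
major 7th: 7 letter names, 11 semitones
Letter: G - 6 → A
Pitch: Gb - 11 semitones, spelled as an A → Abb
= Abb


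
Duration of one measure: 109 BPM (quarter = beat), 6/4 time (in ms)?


Quarter-note beat duration = 60000 / 109 ms
Beats per measure (6/4) = 6
One measure = 6 × 60000 / 109 = 360000 / 109 ms
= 3302.8 ms


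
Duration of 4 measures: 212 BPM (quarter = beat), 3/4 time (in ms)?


Quarter-note beat duration = 60000 / 212 ms
Beats per measure (3/4) = 3
One measure = 3 × 60000 / 212 = 180000 / 212 ms
4 measures = 4 × 180000 / 212 = 720000 / 212
= 3396.2 ms


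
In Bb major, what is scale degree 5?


Reasoning:
Major scale pattern: W-W-H-W-W-W-H (2-2-1-2-2-2-1 semitones)
Starting from Bb:
  Bb + 2 semitones → C
  C + 2 semitones → D
  D + 1 semitone → Eb
  Eb + 2 semitones → F
  F + 2 semitones → G
  G + 2 semitones → A
  A + 1 semitone → Bb
Scale: Bb C D Eb F G A
Degree 5 = F


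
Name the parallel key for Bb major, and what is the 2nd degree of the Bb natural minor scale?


Let's work it out.
Parallel keys share the same tonic but differ in mode
Bb major → parallel is Bb minor
Bb natural minor scale: Bb C Db Eb F Gb Ab
= Bb minor; 2nd degree = C


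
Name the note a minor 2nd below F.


Reasoning:
A 2nd spans 2 letter names, so from F we land on E
A minor 2nd = 1 semitone below F
Spell E at that pitch: E
= E


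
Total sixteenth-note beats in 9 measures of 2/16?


Let's work it out.
Time signature 2/16: the bottom number 16 means the sixteenth note gets one count
The top number 2 means 2 sixteenth-note beats per measure
Total = 2 × 9 measures
= 18 sixteenth-note beats


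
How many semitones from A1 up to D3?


Working:
Absolute semitone position = octave×12 + chromatic position
A1: 1×12 + 9 = 21
D3: 3×12 + 2 = 38
Difference = 38 - 21 = 17
= 17 semitones


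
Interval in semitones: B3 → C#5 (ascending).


Step by step:
Absolute semitone position = octave×12 + chromatic position
B3: 3×12 + 11 = 47
C#5: 5×12 + 1 = 61
Difference = 61 - 47 = 14
= 14 semitones


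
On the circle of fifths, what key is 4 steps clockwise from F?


Step by step:
Each clockwise step on the circle of fifths moves up a perfect 5th
From F: F → C → G → D → A
= A


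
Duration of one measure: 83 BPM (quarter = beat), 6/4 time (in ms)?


Let's work it out.
Quarter-note beat duration = 60000 / 83 ms
Beats per measure (6/4) = 6
One measure = 6 × 60000 / 83 = 360000 / 83 ms
= 4337.3 ms


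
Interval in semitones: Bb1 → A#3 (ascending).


Step by step:
Absolute semitone position = octave×12 + chromatic position
Bb1: 1×12 + 10 = 22
A#3: 3×12 + 10 = 46
Difference = 46 - 22 = 24
= 24 semitones


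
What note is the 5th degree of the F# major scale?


Reasoning:
Major scale pattern: W-W-H-W-W-W-H (2-2-1-2-2-2-1 semitones)
Starting from F#:
  F# + 2 semitones → G#
  G# + 2 semitones → A#
  A# + 1 semitone → B
  B + 2 semitones → C#
  C# + 2 semitones → D#
  D# + 2 semitones → E#
  E# + 1 semitone → F#
Scale: F# G# A# B C# D# E#
Degree 5 = C#


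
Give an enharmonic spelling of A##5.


Step by step:
Enharmonic notes sound the same pitch but are spelled with different letter names
A## and B name the same pitch class
= B5


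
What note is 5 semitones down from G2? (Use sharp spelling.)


G2: chromatic position 7 in octave 2 → absolute = 2×12 + 7 = 31
Transpose down 5: 31 - 5 = 26
26 = 2×12 + 2 → D in octave 2
Result = D2


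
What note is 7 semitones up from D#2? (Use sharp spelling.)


Reasoning:
D#2: chromatic position 3 in octave 2 → absolute = 2×12 + 3 = 27
Transpose up 7: 27 + 7 = 34
34 = 2×12 + 10 → A# in octave 2
Result = A#2


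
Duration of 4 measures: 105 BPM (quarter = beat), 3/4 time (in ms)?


Reasoning:
Quarter-note beat duration = 60000 / 105 ms
Beats per measure (3/4) = 3
One measure = 3 × 60000 / 105 = 180000 / 105 ms
4 measures = 4 × 180000 / 105 = 720000 / 105
= 6857.1 ms


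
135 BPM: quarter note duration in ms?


Step by step:
One quarter-note beat = 60000 / BPM = 60000 / 135 ms
Duration = 60000 / 135
= 444.4 ms


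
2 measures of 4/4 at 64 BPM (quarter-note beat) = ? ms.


Let's work it out.
Quarter-note beat duration = 60000 / 64 ms
Beats per measure (4/4) = 4
One measure = 4 × 60000 / 64 = 240000 / 64 ms
2 measures = 2 × 240000 / 64 = 480000 / 64
= 7500.0 ms


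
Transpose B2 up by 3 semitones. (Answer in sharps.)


Let's work it out.
B2: chromatic position 11 in octave 2 → absolute = 2×12 + 11 = 35
Transpose up 3: 35 + 3 = 38
38 = 3×12 + 2 → D in octave 3
Result = D3


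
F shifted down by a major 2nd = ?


major 2nd: 2 letter names, 2 semitones
Letter: F - 1 → E
Pitch: F - 2 semitones, spelled as an E → Eb
= Eb


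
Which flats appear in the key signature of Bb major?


Step by step:
Flat major keys: C(0), F(1), Bb(2), Eb(3), Ab(4), Db(5), Gb(6), Cb(7)
Bb major has 2 flats
Order of flats: Bb Eb Ab Db Gb Cb Fb → first 2: Bb, Eb
= Bb, Eb


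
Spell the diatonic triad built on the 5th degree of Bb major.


Reasoning:
Bb major scale: Bb C D Eb F G A
Diatonic triad on degree 5 stacks scale notes 5, 7, 2: F A C
F→A = 4 semitones; F→C = 7 semitones → major triad
= F A C (major)


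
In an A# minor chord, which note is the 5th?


Solution.
Minor triad = root + minor 3rd (3 semitones) + perfect 5th (7 semitones)
A triad on A# stacks thirds, so the chord tones use letter names A-C-E
Root: A#
Minor 3rd above A#: C#
Perfect 5th above A#: E#
The 5th = E#


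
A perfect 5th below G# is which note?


Step by step:
A 5th spans 5 letter names, so from G we land on C
A perfect 5th = 7 semitones below G#
Spell C at that pitch: C#
= C#


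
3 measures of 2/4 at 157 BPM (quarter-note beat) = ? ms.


Quarter-note beat duration = 60000 / 157 ms
Beats per measure (2/4) = 2
One measure = 2 × 60000 / 157 = 120000 / 157 ms
3 measures = 3 × 120000 / 157 = 360000 / 157
= 2293.0 ms


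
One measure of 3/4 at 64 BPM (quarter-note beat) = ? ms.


Let's work it out.
Quarter-note beat duration = 60000 / 64 ms
Beats per measure (3/4) = 3
One measure = 3 × 60000 / 64 = 180000 / 64 ms
= 2812.5 ms


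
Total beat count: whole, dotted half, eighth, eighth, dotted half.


Beat values:
  whole = 4 beats
  dotted half = 3 beats
  eighth = 0.5 beats
  eighth = 0.5 beats
  dotted half = 3 beats
Sum = 4 + 3 + 0.5 + 0.5 + 3
= 11 beats


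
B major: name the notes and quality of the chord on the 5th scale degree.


Reasoning:
B major scale: B C# D# E F# G# A#
Diatonic triad on degree 5 stacks scale notes 5, 7, 2: F# A# C#
F#→A# = 4 semitones; F#→C# = 7 semitones → major triad
= F# A# C# (major)


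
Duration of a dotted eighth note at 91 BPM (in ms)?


Solution.
One quarter-note beat = 60000 / BPM = 60000 / 91 ms
Dotted eighth note = 3/4 × quarter note
Duration = 3/4 × 60000 / 91 = 45000 / 91
= 494.5 ms


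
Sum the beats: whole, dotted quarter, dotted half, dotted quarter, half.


Reasoning:
Beat values:
  whole = 4 beats
  dotted quarter = 1.5 beats
  dotted half = 3 beats
  dotted quarter = 1.5 beats
  half = 2 beats
Sum = 4 + 1.5 + 3 + 1.5 + 2
= 12 beats


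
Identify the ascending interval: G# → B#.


Letter names: G → B spans 3 letter names → a 3rd
Semitones: G# → B# = 4 half-steps
A 3rd of 4 semitones is a major 3rd
= major 3rd


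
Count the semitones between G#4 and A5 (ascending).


Solution.
Absolute semitone position = octave×12 + chromatic position
G#4: 4×12 + 8 = 56
A5: 5×12 + 9 = 69
Difference = 69 - 56 = 13
= 13 semitones


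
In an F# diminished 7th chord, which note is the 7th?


Let's work it out.
Diminished 7th chord = root + minor 3rd + diminished 5th + diminished 7th
Seventh chords stack in thirds, so the letter names are F-A-C-E
Root: F#
Minor 3rd above F#: A
Diminished 5th above F#: C
Diminished 7th above F#: Eb
The 7th = Eb


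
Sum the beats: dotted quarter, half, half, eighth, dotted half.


Solution.
Beat values:
  dotted quarter = 1.5 beats
  half = 2 beats
  half = 2 beats
  eighth = 0.5 beats
  dotted half = 3 beats
Sum = 1.5 + 2 + 2 + 0.5 + 3
= 9 beats


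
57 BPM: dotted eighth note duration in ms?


Working:
One quarter-note beat = 60000 / BPM = 60000 / 57 ms
Dotted eighth note = 3/4 × quarter note
Duration = 3/4 × 60000 / 57 = 45000 / 57
= 789.5 ms


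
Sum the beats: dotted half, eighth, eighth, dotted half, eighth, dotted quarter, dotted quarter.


Let's work it out.
Beat values:
  dotted half = 3 beats
  eighth = 0.5 beats
  eighth = 0.5 beats
  dotted half = 3 beats
  eighth = 0.5 beats
  dotted quarter = 1.5 beats
  dotted quarter = 1.5 beats
Sum = 3 + 0.5 + 0.5 + 3 + 0.5 + 1.5 + 1.5
= 10.5 beats


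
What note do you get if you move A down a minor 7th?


Solution.
minor 7th: 7 letter names, 10 semitones
Letter: A - 6 → B
Pitch: A - 10 semitones, spelled as a B → B
= B


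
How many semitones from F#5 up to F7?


Absolute semitone position = octave×12 + chromatic position
F#5: 5×12 + 6 = 66
F7: 7×12 + 5 = 89
Difference = 89 - 66 = 23
= 23 semitones


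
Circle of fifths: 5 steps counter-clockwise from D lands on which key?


Working:
Each counter-clockwise step moves down a perfect 5th (= up a perfect 4th)
From D: D → G → C → F → Bb → Eb
= Eb


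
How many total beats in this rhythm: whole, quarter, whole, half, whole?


Working:
Beat values:
  whole = 4 beats
  quarter = 1 beat
  whole = 4 beats
  half = 2 beats
  whole = 4 beats
Sum = 4 + 1 + 4 + 2 + 4
= 15 beats


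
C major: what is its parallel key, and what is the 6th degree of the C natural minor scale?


Working:
Parallel keys share the same tonic but differ in mode
C major → parallel is C minor
C natural minor scale: C D Eb F G Ab Bb
= C minor; 6th degree = Ab


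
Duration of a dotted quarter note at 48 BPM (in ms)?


One quarter-note beat = 60000 / BPM = 60000 / 48 ms
Dotted quarter note = 3/2 × quarter note
Duration = 3/2 × 60000 / 48 = 90000 / 48
= 1875.0 ms


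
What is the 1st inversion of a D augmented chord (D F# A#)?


Reasoning:
Root position: D F# A#
1st inversion: move root up an octave
Bass note: F#
Notes (bottom to top) = F# A# D


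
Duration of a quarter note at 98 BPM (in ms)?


One quarter-note beat = 60000 / BPM = 60000 / 98 ms
Duration = 60000 / 98
= 612.2 ms


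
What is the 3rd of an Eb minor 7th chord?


Solution.
Minor 7th chord = root + minor 3rd + perfect 5th + minor 7th
Seventh chords stack in thirds, so the letter names are E-G-B-D
Root: Eb
Minor 3rd above Eb: Gb
Perfect 5th above Eb: Bb
Minor 7th above Eb: Db
The 3rd = Gb


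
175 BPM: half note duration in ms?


One quarter-note beat = 60000 / BPM = 60000 / 175 ms
Half note = 2 × quarter note
Duration = 2 × 60000 / 175 = 120000 / 175
= 685.7 ms


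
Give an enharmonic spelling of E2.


Enharmonic notes sound the same pitch but are spelled with different letter names
E and Fb name the same pitch class
= Fb2


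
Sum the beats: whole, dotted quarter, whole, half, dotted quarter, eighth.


Working:
Beat values:
  whole = 4 beats
  dotted quarter = 1.5 beats
  whole = 4 beats
  half = 2 beats
  dotted quarter = 1.5 beats
  eighth = 0.5 beats
Sum = 4 + 1.5 + 4 + 2 + 1.5 + 0.5
= 13.5 beats


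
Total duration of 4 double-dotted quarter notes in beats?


Reasoning:
Base quarter note = 1 beat
Dot 1 adds half the previous value: +1/2
Dot 2 adds half the previous value: +1/4
One double-dotted quarter = 1 + 1/2 + 1/4 = 7/4
4 of them = 4 × 7/4 = 7
= 7 beats


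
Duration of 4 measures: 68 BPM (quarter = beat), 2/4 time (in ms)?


Step by step:
Quarter-note beat duration = 60000 / 68 ms
Beats per measure (2/4) = 2
One measure = 2 × 60000 / 68 = 120000 / 68 ms
4 measures = 4 × 120000 / 68 = 480000 / 68
= 7058.8 ms


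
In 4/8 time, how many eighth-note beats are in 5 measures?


Reasoning:
Time signature 4/8: the bottom number 8 means the eighth note gets one count
The top number 4 means 4 eighth-note beats per measure
Total = 4 × 5 measures
= 20 eighth-note beats


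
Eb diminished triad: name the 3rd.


Working:
Diminished triad = root + minor 3rd (3 semitones) + diminished 5th (6 semitones)
A triad on Eb stacks thirds, so the chord tones use letter names E-G-B
Root: Eb
Minor 3rd above Eb: Gb
Diminished 5th above Eb: Bbb
The 3rd = Gb


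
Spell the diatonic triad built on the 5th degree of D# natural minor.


D# natural minor scale: D# E# F# G# A# B C#
Diatonic triad on degree 5 stacks scale notes 5, 7, 2: A# C# E#
A#→C# = 3 semitones; A#→E# = 7 semitones → minor triad
= A# C# E# (minor)


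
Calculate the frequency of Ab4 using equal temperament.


Step by step:
f = 440 × 2^(n/12) where n = semitones from A4
Ab4: -1 semitones from A4
f = 440 × 2^(-1/12)
f = 415.30 Hz


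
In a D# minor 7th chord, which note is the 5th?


Minor 7th chord = root + minor 3rd + perfect 5th + minor 7th
Seventh chords stack in thirds, so the letter names are D-F-A-C
Root: D#
Minor 3rd above D#: F#
Perfect 5th above D#: A#
Minor 7th above D#: C#
The 5th = A#


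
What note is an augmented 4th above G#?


Let's work it out.
A 4th spans 4 letter names, so from G we land on C
An augmented 4th = 6 semitones above G#
Spell C at that pitch: C##
= C##


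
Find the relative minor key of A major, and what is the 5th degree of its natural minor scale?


Solution.
The relative minor shares the major's key signature and starts on its 6th degree
6th degree = a major 6th above the tonic; a major 6th above A is F#
→ relative minor of A major is F# minor
F# natural minor scale: F# G# A B C# D E
= F# minor; 5th degree = C#


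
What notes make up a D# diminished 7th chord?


Solution.
Diminished 7th chord = root + minor 3rd + diminished 5th + diminished 7th
Seventh chords stack in thirds, so the letter names are D-F-A-C
Root: D#
Minor 3rd above D#: F#
Diminished 5th above D#: A
Diminished 7th above D#: C
Chord = D# F# A C


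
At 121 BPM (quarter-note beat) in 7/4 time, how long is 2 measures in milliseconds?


Solution.
Quarter-note beat duration = 60000 / 121 ms
Beats per measure (7/4) = 7
One measure = 7 × 60000 / 121 = 420000 / 121 ms
2 measures = 2 × 420000 / 121 = 840000 / 121
= 6942.1 ms


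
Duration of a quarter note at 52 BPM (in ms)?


Step by step:
One quarter-note beat = 60000 / BPM = 60000 / 52 ms
Duration = 60000 / 52
= 1153.8 ms


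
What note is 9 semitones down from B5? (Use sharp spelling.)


B5: chromatic position 11 in octave 5 → absolute = 5×12 + 11 = 71
Transpose down 9: 71 - 9 = 62
62 = 5×12 + 2 → D in octave 5
Result = D5


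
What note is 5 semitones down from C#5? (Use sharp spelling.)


Step by step:
C#5: chromatic position 1 in octave 5 → absolute = 5×12 + 1 = 61
Transpose down 5: 61 - 5 = 56
56 = 4×12 + 8 → G# in octave 4
Result = G#4


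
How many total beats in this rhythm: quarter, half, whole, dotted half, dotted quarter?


Working:
Beat values:
  quarter = 1 beat
  half = 2 beats
  whole = 4 beats
  dotted half = 3 beats
  dotted quarter = 1.5 beats
Sum = 1 + 2 + 4 + 3 + 1.5
= 11.5 beats


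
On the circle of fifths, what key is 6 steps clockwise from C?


Each clockwise step on the circle of fifths moves up a perfect 5th
From C: C → G → D → A → E → B → F#/Gb
= F#/Gb


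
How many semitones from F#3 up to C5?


Step by step:
Absolute semitone position = octave×12 + chromatic position
F#3: 3×12 + 6 = 42
C5: 5×12 + 0 = 60
Difference = 60 - 42 = 18
= 18 semitones


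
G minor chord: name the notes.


Let's work it out.
Minor triad = root + minor 3rd (3 semitones) + perfect 5th (7 semitones)
A triad on G stacks thirds, so the chord tones use letter names G-B-D
Root: G
Minor 3rd above G: Bb
Perfect 5th above G: D
Chord = G Bb D


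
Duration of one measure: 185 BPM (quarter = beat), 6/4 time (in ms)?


Working:
Quarter-note beat duration = 60000 / 185 ms
Beats per measure (6/4) = 6
One measure = 6 × 60000 / 185 = 360000 / 185 ms
= 1945.9 ms


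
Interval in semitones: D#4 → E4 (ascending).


Reasoning:
Absolute semitone position = octave×12 + chromatic position
D#4: 4×12 + 3 = 51
E4: 4×12 + 4 = 52
Difference = 52 - 51 = 1
= 1 semitone


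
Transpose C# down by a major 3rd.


major 3rd: 3 letter names, 4 semitones
Letter: C - 2 → A
Pitch: C# - 4 semitones, spelled as an A → A
= A


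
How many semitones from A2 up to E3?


Working:
Absolute semitone position = octave×12 + chromatic position
A2: 2×12 + 9 = 33
E3: 3×12 + 4 = 40
Difference = 40 - 33 = 7
= 7 semitones


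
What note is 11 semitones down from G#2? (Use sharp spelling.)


Let's work it out.
G#2: chromatic position 8 in octave 2 → absolute = 2×12 + 8 = 32
Transpose down 11: 32 - 11 = 21
21 = 1×12 + 9 → A in octave 1
Result = A1


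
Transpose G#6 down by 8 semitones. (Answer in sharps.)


G#6: chromatic position 8 in octave 6 → absolute = 6×12 + 8 = 80
Transpose down 8: 80 - 8 = 72
72 = 6×12 + 0 → C in octave 6
Result = C6


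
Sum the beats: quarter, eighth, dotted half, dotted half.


Step by step:
Beat values:
  quarter = 1 beat
  eighth = 0.5 beats
  dotted half = 3 beats
  dotted half = 3 beats
Sum = 1 + 0.5 + 3 + 3
= 7.5 beats


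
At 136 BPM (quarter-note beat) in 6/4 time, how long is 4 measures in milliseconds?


Quarter-note beat duration = 60000 / 136 ms
Beats per measure (6/4) = 6
One measure = 6 × 60000 / 136 = 360000 / 136 ms
4 measures = 4 × 360000 / 136 = 1440000 / 136
= 10588.2 ms


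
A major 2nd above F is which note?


A 2nd spans 2 letter names, so from F we land on G
A major 2nd = 2 semitones above F
Spell G at that pitch: G
= G


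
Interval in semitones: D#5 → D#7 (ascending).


Reasoning:
Absolute semitone position = octave×12 + chromatic position
D#5: 5×12 + 3 = 63
D#7: 7×12 + 3 = 87
Difference = 87 - 63 = 24
= 24 semitones


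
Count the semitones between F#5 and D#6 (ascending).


Absolute semitone position = octave×12 + chromatic position
F#5: 5×12 + 6 = 66
D#6: 6×12 + 3 = 75
Difference = 75 - 66 = 9
= 9 semitones


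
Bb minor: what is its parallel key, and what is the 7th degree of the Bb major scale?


Parallel keys share the same tonic but differ in mode
Bb minor → parallel is Bb major
Bb major scale: Bb C D Eb F G A
= Bb major; 7th degree = A


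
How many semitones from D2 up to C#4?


Solution.
Absolute semitone position = octave×12 + chromatic position
D2: 2×12 + 2 = 26
C#4: 4×12 + 1 = 49
Difference = 49 - 26 = 23
= 23 semitones


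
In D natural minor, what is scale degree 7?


Working:
Natural minor scale pattern: W-H-W-W-H-W-W (2-1-2-2-1-2-2 semitones)
Starting from D:
  D + 2 semitones → E
  E + 1 semitone → F
  F + 2 semitones → G
  G + 2 semitones → A
  A + 1 semitone → Bb
  Bb + 2 semitones → C
  C + 2 semitones → D
Scale: D E F G A Bb C
Degree 7 = C


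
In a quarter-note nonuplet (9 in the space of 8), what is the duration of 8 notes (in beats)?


Working:
Nonuplet: 9 notes occupy the space of 8 quarter notes
Space = 8 × 1 = 8 beats
Each nonuplet note = 8 / 9 = 8/9 beats
8 notes = 8 × 8/9 = 64/9
= 64/9 beats


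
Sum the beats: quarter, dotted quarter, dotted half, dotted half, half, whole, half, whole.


Working:
Beat values:
  quarter = 1 beat
  dotted quarter = 1.5 beats
  dotted half = 3 beats
  dotted half = 3 beats
  half = 2 beats
  whole = 4 beats
  half = 2 beats
  whole = 4 beats
Sum = 1 + 1.5 + 3 + 3 + 2 + 4 + 2 + 4
= 20.5 beats


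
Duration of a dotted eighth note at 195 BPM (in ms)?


Working:
One quarter-note beat = 60000 / BPM = 60000 / 195 ms
Dotted eighth note = 3/4 × quarter note
Duration = 3/4 × 60000 / 195 = 45000 / 195
= 230.8 ms


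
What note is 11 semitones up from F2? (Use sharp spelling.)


Step by step:
F2: chromatic position 5 in octave 2 → absolute = 2×12 + 5 = 29
Transpose up 11: 29 + 11 = 40
40 = 3×12 + 4 → E in octave 3
Result = E3


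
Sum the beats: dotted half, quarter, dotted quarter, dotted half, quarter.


Beat values:
  dotted half = 3 beats
  quarter = 1 beat
  dotted quarter = 1.5 beats
  dotted half = 3 beats
  quarter = 1 beat
Sum = 3 + 1 + 1.5 + 3 + 1
= 9.5 beats


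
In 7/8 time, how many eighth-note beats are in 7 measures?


Step by step:
Time signature 7/8: the bottom number 8 means the eighth note gets one count
The top number 7 means 7 eighth-note beats per measure
Total = 7 × 7 measures
= 49 eighth-note beats


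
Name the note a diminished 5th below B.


Step by step:
A 5th spans 5 letter names, so from B we land on E
A diminished 5th = 6 semitones below B
Spell E at that pitch: E#
= E#


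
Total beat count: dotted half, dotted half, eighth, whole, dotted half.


Reasoning:
Beat values:
  dotted half = 3 beats
  dotted half = 3 beats
  eighth = 0.5 beats
  whole = 4 beats
  dotted half = 3 beats
Sum = 3 + 3 + 0.5 + 4 + 3
= 13.5 beats


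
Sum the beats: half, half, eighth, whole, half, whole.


Reasoning:
Beat values:
  half = 2 beats
  half = 2 beats
  eighth = 0.5 beats
  whole = 4 beats
  half = 2 beats
  whole = 4 beats
Sum = 2 + 2 + 0.5 + 4 + 2 + 4
= 14.5 beats


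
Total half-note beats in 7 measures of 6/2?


Let's work it out.
Time signature 6/2: the bottom number 2 means the half note gets one count
The top number 6 means 6 half-note beats per measure
Total = 6 × 7 measures
= 42 half-note beats


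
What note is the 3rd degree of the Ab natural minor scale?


Step by step:
Natural minor scale pattern: W-H-W-W-H-W-W (2-1-2-2-1-2-2 semitones)
Starting from Ab:
  Ab + 2 semitones → Bb
  Bb + 1 semitone → Cb
  Cb + 2 semitones → Db
  Db + 2 semitones → Eb
  Eb + 1 semitone → Fb
  Fb + 2 semitones → Gb
  Gb + 2 semitones → Ab
Scale: Ab Bb Cb Db Eb Fb Gb
Degree 3 = Cb


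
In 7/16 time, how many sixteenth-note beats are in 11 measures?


Step by step:
Time signature 7/16: the bottom number 16 means the sixteenth note gets one count
The top number 7 means 7 sixteenth-note beats per measure
Total = 7 × 11 measures
= 77 sixteenth-note beats


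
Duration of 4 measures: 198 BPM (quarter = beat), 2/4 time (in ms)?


Let's work it out.
Quarter-note beat duration = 60000 / 198 ms
Beats per measure (2/4) = 2
One measure = 2 × 60000 / 198 = 120000 / 198 ms
4 measures = 4 × 120000 / 198 = 480000 / 198
= 2424.2 ms


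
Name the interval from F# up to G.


Working:
Letter names: F → G spans 2 letter names → a 2nd
Semitones: F# → G = 1 half-step
A 2nd of 1 semitone is a minor 2nd
= minor 2nd


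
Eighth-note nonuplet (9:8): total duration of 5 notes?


Reasoning:
Nonuplet: 9 notes occupy the space of 8 eighth notes
Space = 8 × 1/2 = 4 beats
Each nonuplet note = 4 / 9 = 4/9 beats
5 notes = 5 × 4/9 = 20/9
= 20/9 beats


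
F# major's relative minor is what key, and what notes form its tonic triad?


The relative minor shares the major's key signature and starts on its 6th degree
6th degree = a major 6th above the tonic; a major 6th above F# is D#
→ relative minor of F# major is D# minor
Tonic triad of D# minor = root + minor 3rd + perfect 5th = D# F# A#
= D# minor; triad = D# F# A#


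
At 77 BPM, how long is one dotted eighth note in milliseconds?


One quarter-note beat = 60000 / BPM = 60000 / 77 ms
Dotted eighth note = 3/4 × quarter note
Duration = 3/4 × 60000 / 77 = 45000 / 77
= 584.4 ms


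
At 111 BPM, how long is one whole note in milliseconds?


Step by step:
One quarter-note beat = 60000 / BPM = 60000 / 111 ms
Whole note = 4 × quarter note
Duration = 4 × 60000 / 111 = 240000 / 111
= 2162.2 ms


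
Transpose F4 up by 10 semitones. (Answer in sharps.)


F4: chromatic position 5 in octave 4 → absolute = 4×12 + 5 = 53
Transpose up 10: 53 + 10 = 63
63 = 5×12 + 3 → D# in octave 5
Result = D#5


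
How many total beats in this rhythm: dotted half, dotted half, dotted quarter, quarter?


Let's work it out.
Beat values:
  dotted half = 3 beats
  dotted half = 3 beats
  dotted quarter = 1.5 beats
  quarter = 1 beat
Sum = 3 + 3 + 1.5 + 1
= 8.5 beats


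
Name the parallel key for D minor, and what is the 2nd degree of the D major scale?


Parallel keys share the same tonic but differ in mode
D minor → parallel is D major
D major scale: D E F# G A B C#
= D major; 2nd degree = E


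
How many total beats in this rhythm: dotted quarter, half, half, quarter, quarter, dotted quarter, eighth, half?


Working:
Beat values:
  dotted quarter = 1.5 beats
  half = 2 beats
  half = 2 beats
  quarter = 1 beat
  quarter = 1 beat
  dotted quarter = 1.5 beats
  eighth = 0.5 beats
  half = 2 beats
Sum = 1.5 + 2 + 2 + 1 + 1 + 1.5 + 0.5 + 2
= 11.5 beats


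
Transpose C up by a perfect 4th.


Working:
perfect 4th: 4 letter names, 5 semitones
Letter: C + 3 → F
Pitch: C + 5 semitones, spelled as an F → F
= F


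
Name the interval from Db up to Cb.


Step by step:
Letter names: D → C spans 7 letter names → a 7th
Semitones: Db → Cb = 10 half-steps
A 7th of 10 semitones is a minor 7th
= minor 7th


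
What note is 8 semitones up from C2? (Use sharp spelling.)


C2: chromatic position 0 in octave 2 → absolute = 2×12 + 0 = 24
Transpose up 8: 24 + 8 = 32
32 = 2×12 + 8 → G# in octave 2
Result = G#2


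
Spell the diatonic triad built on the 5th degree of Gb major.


Step by step:
Gb major scale: Gb Ab Bb Cb Db Eb F
Diatonic triad on degree 5 stacks scale notes 5, 7, 2: Db F Ab
Db→F = 4 semitones; Db→Ab = 7 semitones → major triad
= Db F Ab (major)


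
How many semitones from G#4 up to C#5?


Let's work it out.
Absolute semitone position = octave×12 + chromatic position
G#4: 4×12 + 8 = 56
C#5: 5×12 + 1 = 61
Difference = 61 - 56 = 5
= 5 semitones


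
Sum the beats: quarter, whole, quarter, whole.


Beat values:
  quarter = 1 beat
  whole = 4 beats
  quarter = 1 beat
  whole = 4 beats
Sum = 1 + 4 + 1 + 4
= 10 beats


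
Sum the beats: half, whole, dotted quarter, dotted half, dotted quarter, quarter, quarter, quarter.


Beat values:
  half = 2 beats
  whole = 4 beats
  dotted quarter = 1.5 beats
  dotted half = 3 beats
  dotted quarter = 1.5 beats
  quarter = 1 beat
  quarter = 1 beat
  quarter = 1 beat
Sum = 2 + 4 + 1.5 + 3 + 1.5 + 1 + 1 + 1
= 15 beats
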